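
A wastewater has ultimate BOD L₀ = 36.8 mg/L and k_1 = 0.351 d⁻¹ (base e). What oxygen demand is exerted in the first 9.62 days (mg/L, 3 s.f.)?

y ≈ 35.5 mg/L

y_t = L₀(1 − e^(−k_1 t)) = 36.8 × (1 − e^(−0.351×9.62))
= 36.8 × (1 − 0.03416) = 36.8 × 0.9658 = 35.54 mg/L.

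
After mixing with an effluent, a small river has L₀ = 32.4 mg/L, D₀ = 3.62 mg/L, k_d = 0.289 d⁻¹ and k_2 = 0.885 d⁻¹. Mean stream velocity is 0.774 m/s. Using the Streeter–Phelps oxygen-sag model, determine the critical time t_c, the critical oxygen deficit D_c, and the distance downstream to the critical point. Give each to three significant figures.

t_c ≈ 1.44 d; D_c ≈ 6.98 mg/L; x_c ≈ 96.2 km

t_c = [1/(k_2−k_d)] ln[(k_2/k_d)(1 − D₀(k_2−k_d)/(k_d L₀))]
= [1/(0.885−0.289)] ln[(0.885/0.289)(1 − 3.62×0.5960/(0.289×32.4))]
= (1/0.5960) ln[3.062 × 0.7696] = 1.678 × ln(2.357) = 1.678 × 0.8573 = 1.438 d.
D_c = (k_d/k_2) L₀ e^(−k_d t_c) = (0.289/0.885) × 32.4 × e^(−0.289×1.438) = 0.3266 × 32.4 × 0.6599 = 6.982 mg/L.
x_c = v t_c = 0.774 m/s × 1.438 d × 86400 s/d = 96190 m ≈ 96.2 km.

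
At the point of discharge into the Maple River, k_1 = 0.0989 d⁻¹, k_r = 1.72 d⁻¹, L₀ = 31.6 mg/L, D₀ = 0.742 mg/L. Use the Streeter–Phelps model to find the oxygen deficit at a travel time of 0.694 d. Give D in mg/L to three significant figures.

k_1 L₀/(k_r−k_1) = 0.0989×31.6/(1.72−0.0989) = 3.125/1.621 = 1.928 mg/L.
e^(−k_1 t) = e^(−0.0989×0.6940) = 0.9337; e^(−k_r t) = e^(−1.72×0.6940) = 0.3031.
D = 1.928 × (0.9337 − 0.3031) + 0.742 × 0.3031 = 1.216 + 0.2249 = 1.441 mg/L.

D ≈ 1.44 mg/L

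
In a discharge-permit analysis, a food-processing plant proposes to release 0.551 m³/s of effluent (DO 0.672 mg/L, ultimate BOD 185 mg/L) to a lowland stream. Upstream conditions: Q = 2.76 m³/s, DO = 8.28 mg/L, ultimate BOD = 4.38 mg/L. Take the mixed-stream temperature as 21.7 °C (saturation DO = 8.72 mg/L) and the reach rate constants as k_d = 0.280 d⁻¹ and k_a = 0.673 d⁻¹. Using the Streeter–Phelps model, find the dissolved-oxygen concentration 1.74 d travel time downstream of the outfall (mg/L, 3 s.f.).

DO ≈ 0.725 mg/L

Mixed DO = (2.76×8.28 + 0.551×0.672)/(2.76+0.551) = 23.22/3.311 = 7.014 mg/L.
Mixed L₀ = (2.76×4.38 + 0.551×185)/(3.311) = 114.0/3.311 = 34.44 mg/L.
Initial deficit D₀ = C_s − DO₀ = 8.72 − 7.014 = 1.706 mg/L.
D(1.74) = [0.280×34.44/(0.673−0.280)](e^(−0.280×1.74) − e^(−0.673×1.74)) + 1.706 e^(−0.673×1.74)
= 24.54 × (0.6143 − 0.3101) + 1.706 × 0.3101 = 7.995 mg/L.
DO = 8.72 − 7.995 = 0.7249 mg/L.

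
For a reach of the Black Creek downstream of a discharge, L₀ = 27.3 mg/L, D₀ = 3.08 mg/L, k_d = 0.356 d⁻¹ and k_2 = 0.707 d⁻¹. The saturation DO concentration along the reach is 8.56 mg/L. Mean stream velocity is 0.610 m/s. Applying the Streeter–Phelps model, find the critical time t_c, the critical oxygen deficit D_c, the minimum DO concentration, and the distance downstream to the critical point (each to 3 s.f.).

t_c ≈ 1.62 d; D_c ≈ 7.73 mg/L; min DO ≈ 0.835 mg/L; x_c ≈ 85.3 km

With k_2/k_d = 1.986 and 1 − D₀(k_2−k_d)/(k_d L₀) = 0.8888,
t_c = ln(1.986 × 0.8888) / (0.707 − 0.356) = ln(1.765) / 0.3510 = 0.5682/0.3510 = 1.619 d.
D_c = (k_d/k_2) L₀ e^(−k_d t_c) = (0.356/0.707) × 27.3 × e^(−0.356×1.619) = 0.5035 × 27.3 × 0.5620 = 7.725 mg/L.
Minimum DO = C_s − D_c = 8.56 − 7.725 = 0.8346 mg/L.
x_c = v t_c = 0.610 m/s × 1.619 d × 86400 s/d = 85310 m ≈ 85.3 km.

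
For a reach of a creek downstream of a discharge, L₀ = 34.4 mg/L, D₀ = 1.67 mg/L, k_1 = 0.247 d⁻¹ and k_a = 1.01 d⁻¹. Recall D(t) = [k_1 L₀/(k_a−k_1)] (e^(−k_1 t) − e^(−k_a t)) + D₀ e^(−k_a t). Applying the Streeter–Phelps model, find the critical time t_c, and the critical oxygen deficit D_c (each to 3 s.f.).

t_c ≈ 1.63 d; D_c ≈ 5.62 mg/L

At the critical point dD/dt = 0, so k_1 L₀ e^(−k_1 t) = k_a D. Substituting D(t) from the Streeter–Phelps equation and solving for t gives
t_c = ln[(k_a/k_1)(1 − D₀(k_a−k_1)/(k_1 L₀))] / (k_a−k_1).
Here k_a−k_1 = 0.7630 d⁻¹ and 1 − D₀(k_a−k_1)/(k_1 L₀) = 1 − 1.67×0.7630/(0.247×34.4) = 0.8500, so
t_c = ln(4.089 × 0.8500) / 0.7630 = 1.246 / 0.7630 = 1.633 d.
L(t_c) = L₀ e^(−k_1 t_c) = 34.4 × 0.6681 = 22.98 mg/L, and at the critical point k_a D_c = k_1 L, so D_c = (0.247/1.01) × 22.98 = 5.621 mg/L.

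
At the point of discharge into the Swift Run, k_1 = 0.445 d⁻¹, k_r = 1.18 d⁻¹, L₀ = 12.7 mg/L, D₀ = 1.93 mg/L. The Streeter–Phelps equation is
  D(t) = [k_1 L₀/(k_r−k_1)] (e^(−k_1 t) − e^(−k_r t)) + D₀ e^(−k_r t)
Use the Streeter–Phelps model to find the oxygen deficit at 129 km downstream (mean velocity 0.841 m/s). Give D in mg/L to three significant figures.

D ≈ 2.78 mg/L

Travel time t = x/v = 129 km / (0.841 m/s) = 129000 m / 0.841 m/s = 153400 s = 1.775 d.
k_1 L₀/(k_r−k_1) = 0.445×12.7/(1.18−0.445) = 5.651/0.7350 = 7.689 mg/L.
e^(−k_1 t) = e^(−0.445×1.775) = 0.4538; e^(−k_r t) = e^(−1.18×1.775) = 0.1231.
D = 7.689 × (0.4538 − 0.1231) + 1.93 × 0.1231 = 2.543 + 0.2376 = 2.781 mg/L.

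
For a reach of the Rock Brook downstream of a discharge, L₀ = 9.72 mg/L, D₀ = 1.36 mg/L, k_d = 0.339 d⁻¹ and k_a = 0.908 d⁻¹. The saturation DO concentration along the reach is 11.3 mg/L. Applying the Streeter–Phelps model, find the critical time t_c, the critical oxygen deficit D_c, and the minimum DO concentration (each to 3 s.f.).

t_c ≈ 1.26 d; D_c ≈ 2.37 mg/L; min DO ≈ 8.93 mg/L

At the critical point dD/dt = 0, so k_d L₀ e^(−k_d t) = k_a D. Substituting D(t) from the Streeter–Phelps equation and solving for t gives
t_c = ln[(k_a/k_d)(1 − D₀(k_a−k_d)/(k_d L₀))] / (k_a−k_d).
Here k_a−k_d = 0.5690 d⁻¹ and 1 − D₀(k_a−k_d)/(k_d L₀) = 1 − 1.36×0.5690/(0.339×9.72) = 0.7652, so
t_c = ln(2.678 × 0.7652) / 0.5690 = 0.7176 / 0.5690 = 1.261 d.
L(t_c) = L₀ e^(−k_d t_c) = 9.72 × 0.6521 = 6.339 mg/L, and at the critical point k_a D_c = k_d L, so D_c = (0.339/0.908) × 6.339 = 2.367 mg/L.
Minimum DO = C_s − D_c = 11.3 − 2.367 = 8.933 mg/L.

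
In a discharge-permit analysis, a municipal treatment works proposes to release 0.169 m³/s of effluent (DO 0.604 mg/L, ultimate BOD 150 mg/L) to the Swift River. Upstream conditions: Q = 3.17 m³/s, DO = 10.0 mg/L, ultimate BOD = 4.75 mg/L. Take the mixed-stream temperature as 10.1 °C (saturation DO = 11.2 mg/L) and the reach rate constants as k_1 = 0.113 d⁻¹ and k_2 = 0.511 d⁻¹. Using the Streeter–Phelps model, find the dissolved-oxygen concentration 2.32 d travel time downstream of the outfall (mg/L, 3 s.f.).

DO ≈ 9.09 mg/L

Mixed DO = (3.17×10.0 + 0.169×0.604)/(3.17+0.169) = 31.80/3.339 = 9.524 mg/L.
Mixed L₀ = (3.17×4.75 + 0.169×150)/(3.339) = 40.41/3.339 = 12.10 mg/L.
Initial deficit D₀ = C_s − DO₀ = 11.2 − 9.524 = 1.676 mg/L.
D(2.32) = [0.113×12.10/(0.511−0.113)](e^(−0.113×2.32) − e^(−0.511×2.32)) + 1.676 e^(−0.511×2.32)
= 3.436 × (0.7694 − 0.3056) + 1.676 × 0.3056 = 2.106 mg/L.
DO = 11.2 − 2.106 = 9.094 mg/L.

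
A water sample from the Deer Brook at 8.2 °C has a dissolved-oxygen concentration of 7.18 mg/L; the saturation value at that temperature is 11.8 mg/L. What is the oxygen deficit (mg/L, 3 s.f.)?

D = C_s − C = 11.8 − 7.18 = 4.62 mg/L.

D ≈ 4.62 mg/L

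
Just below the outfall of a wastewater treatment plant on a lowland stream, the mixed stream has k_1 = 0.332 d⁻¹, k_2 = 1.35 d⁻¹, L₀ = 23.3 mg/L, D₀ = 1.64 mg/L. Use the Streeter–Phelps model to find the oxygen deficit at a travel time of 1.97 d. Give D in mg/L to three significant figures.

D ≈ 3.53 mg/L

k_1 L₀/(k_2−k_1) = 0.332×23.3/(1.35−0.332) = 7.736/1.018 = 7.599 mg/L.
e^(−k_1 t) = e^(−0.332×1.970) = 0.5199; e^(−k_2 t) = e^(−1.35×1.970) = 0.06998.
D = 7.599 × (0.5199 − 0.06998) + 1.64 × 0.06998 = 3.419 + 0.1148 = 3.534 mg/L.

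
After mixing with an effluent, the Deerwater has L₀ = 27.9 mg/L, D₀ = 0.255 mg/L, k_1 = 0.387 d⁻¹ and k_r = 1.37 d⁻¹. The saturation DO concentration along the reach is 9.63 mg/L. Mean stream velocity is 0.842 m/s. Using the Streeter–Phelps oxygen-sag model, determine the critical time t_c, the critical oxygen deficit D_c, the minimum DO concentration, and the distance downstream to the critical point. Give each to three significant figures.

t_c ≈ 1.26 d; D_c ≈ 4.84 mg/L; min DO ≈ 4.79 mg/L; x_c ≈ 91.8 km

With k_r/k_1 = 3.540 and 1 − D₀(k_r−k_1)/(k_1 L₀) = 0.9768,
t_c = ln(3.540 × 0.9768) / (1.37 − 0.387) = ln(3.458) / 0.9830 = 1.241/0.9830 = 1.262 d.
L(t_c) = L₀ e^(−k_1 t_c) = 27.9 × 0.6136 = 17.12 mg/L, and at the critical point k_r D_c = k_1 L, so D_c = (0.387/1.37) × 17.12 = 4.836 mg/L.
Minimum DO = C_s − D_c = 9.63 − 4.836 = 4.794 mg/L.
x_c = v t_c = 0.842 m/s × 1.262 d × 86400 s/d = 91820 m ≈ 91.8 km.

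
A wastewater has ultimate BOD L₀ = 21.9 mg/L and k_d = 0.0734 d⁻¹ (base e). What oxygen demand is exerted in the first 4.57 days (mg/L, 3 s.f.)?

y_t = L₀(1 − e^(−k_d t)) = 21.9 × (1 − e^(−0.0734×4.57))
= 21.9 × (1 − 0.7150) = 21.9 × 0.2850 = 6.241 mg/L.

y ≈ 6.24 mg/L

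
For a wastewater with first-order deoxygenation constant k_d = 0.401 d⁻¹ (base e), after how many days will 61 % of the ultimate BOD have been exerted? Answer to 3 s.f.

y/L₀ = 1 − e^(−k_d t) = 0.61 ⇒ e^(−k_d t) = 0.390
t = −ln(0.390) / 0.401 = 0.9416 / 0.401 = 2.348 d.

t ≈ 2.35 d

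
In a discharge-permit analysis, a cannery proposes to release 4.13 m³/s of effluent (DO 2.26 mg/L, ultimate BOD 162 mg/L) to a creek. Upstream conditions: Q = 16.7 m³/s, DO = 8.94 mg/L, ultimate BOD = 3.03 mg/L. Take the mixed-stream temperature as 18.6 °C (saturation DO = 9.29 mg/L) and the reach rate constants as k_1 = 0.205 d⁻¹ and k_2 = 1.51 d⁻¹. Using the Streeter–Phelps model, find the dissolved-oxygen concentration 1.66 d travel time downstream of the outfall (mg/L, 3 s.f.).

DO ≈ 5.73 mg/L

Mixed DO = (16.7×8.94 + 4.13×2.26)/(16.7+4.13) = 158.6/20.83 = 7.616 mg/L.
Mixed L₀ = (16.7×3.03 + 4.13×162)/(20.83) = 719.7/20.83 = 34.55 mg/L.
Initial deficit D₀ = C_s − DO₀ = 9.29 − 7.616 = 1.674 mg/L.
D(1.66) = [0.205×34.55/(1.51−0.205)](e^(−0.205×1.66) − e^(−1.51×1.66)) + 1.674 e^(−1.51×1.66)
= 5.427 × (0.7116 − 0.08155) + 1.674 × 0.08155 = 3.556 mg/L.
DO = 9.29 − 3.556 = 5.734 mg/L.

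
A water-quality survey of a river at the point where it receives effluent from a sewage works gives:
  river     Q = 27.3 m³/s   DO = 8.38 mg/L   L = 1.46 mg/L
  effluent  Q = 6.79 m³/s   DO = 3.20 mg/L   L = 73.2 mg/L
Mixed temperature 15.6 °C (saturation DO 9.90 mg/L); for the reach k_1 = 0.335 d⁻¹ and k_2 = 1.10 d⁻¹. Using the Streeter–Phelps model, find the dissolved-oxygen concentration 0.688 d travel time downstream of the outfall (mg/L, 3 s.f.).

DO ≈ 6.46 mg/L

Mixed DO = (27.3×8.38 + 6.79×3.20)/(27.3+6.79) = 250.5/34.09 = 7.348 mg/L.
Mixed L₀ = (27.3×1.46 + 6.79×73.2)/(34.09) = 536.9/34.09 = 15.75 mg/L.
Initial deficit D₀ = C_s − DO₀ = 9.90 − 7.348 = 2.552 mg/L.
D(0.688) = [0.335×15.75/(1.10−0.335)](e^(−0.335×0.688) − e^(−1.10×0.688)) + 2.552 e^(−1.10×0.688)
= 6.897 × (0.7942 − 0.4692) + 2.552 × 0.4692 = 3.439 mg/L.
DO = 9.90 − 3.439 = 6.461 mg/L.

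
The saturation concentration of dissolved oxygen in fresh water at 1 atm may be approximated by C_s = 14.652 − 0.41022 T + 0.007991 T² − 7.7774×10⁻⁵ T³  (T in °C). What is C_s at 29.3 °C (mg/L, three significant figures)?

C_s = 14.652 − 0.41022×29.3 + 0.007991×29.3² − 7.7774×10⁻⁵×29.3³ = 7.536 mg/L.

C_s ≈ 7.54 mg/L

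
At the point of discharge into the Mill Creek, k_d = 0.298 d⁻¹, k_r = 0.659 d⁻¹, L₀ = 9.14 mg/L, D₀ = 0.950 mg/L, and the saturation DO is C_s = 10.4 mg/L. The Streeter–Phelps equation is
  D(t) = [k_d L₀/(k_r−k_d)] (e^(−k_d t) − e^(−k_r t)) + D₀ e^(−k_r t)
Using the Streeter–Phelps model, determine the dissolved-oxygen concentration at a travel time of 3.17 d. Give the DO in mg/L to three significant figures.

k_d L₀/(k_r−k_d) = 0.298×9.14/(0.659−0.298) = 2.724/0.3610 = 7.545 mg/L.
e^(−k_d t) = e^(−0.298×3.170) = 0.3888; e^(−k_r t) = e^(−0.659×3.170) = 0.1238.
D = 7.545 × (0.3888 − 0.1238) + 0.950 × 0.1238 = 1.999 + 0.1176 = 2.117 mg/L.
DO = C_s − D = 10.4 − 2.117 = 8.283 mg/L.

DO ≈ 8.28 mg/L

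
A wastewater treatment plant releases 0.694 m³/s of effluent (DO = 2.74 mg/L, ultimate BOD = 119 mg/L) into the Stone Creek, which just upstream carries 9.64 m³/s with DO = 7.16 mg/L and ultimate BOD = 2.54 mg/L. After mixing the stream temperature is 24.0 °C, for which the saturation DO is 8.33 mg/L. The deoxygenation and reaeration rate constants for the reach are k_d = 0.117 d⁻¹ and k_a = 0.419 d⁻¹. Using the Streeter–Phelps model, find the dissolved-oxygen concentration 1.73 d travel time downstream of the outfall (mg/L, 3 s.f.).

DO ≈ 6.29 mg/L

Mixed DO = (9.64×7.16 + 0.694×2.74)/(9.64+0.694) = 70.92/10.33 = 6.863 mg/L.
Mixed L₀ = (9.64×2.54 + 0.694×119)/(10.33) = 107.1/10.33 = 10.36 mg/L.
Initial deficit D₀ = C_s − DO₀ = 8.33 − 6.863 = 1.467 mg/L.
D(1.73) = [0.117×10.36/(0.419−0.117)](e^(−0.117×1.73) − e^(−0.419×1.73)) + 1.467 e^(−0.419×1.73)
= 4.014 × (0.8168 − 0.4844) + 1.467 × 0.4844 = 2.045 mg/L.
DO = 8.33 − 2.045 = 6.285 mg/L.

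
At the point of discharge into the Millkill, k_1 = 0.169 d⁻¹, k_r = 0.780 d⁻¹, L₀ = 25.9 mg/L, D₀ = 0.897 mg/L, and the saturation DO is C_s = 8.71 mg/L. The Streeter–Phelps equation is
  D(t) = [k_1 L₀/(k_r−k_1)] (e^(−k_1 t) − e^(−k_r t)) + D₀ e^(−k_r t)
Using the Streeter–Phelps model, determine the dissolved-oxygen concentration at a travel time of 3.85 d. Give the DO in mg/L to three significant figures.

DO ≈ 5.28 mg/L

k_1 L₀/(k_r−k_1) = 0.169×25.9/(0.780−0.169) = 4.377/0.6110 = 7.164 mg/L.
e^(−k_1 t) = e^(−0.169×3.850) = 0.5217; e^(−k_r t) = e^(−0.780×3.850) = 0.04964.
D = 7.164 × (0.5217 − 0.04964) + 0.897 × 0.04964 = 3.382 + 0.04453 = 3.426 mg/L.
DO = C_s − D = 8.71 − 3.426 = 5.284 mg/L.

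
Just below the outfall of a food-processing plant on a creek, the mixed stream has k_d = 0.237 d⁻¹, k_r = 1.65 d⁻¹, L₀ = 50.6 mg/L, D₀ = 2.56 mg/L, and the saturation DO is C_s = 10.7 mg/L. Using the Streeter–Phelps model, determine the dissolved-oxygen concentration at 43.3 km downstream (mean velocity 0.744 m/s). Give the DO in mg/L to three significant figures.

Travel time t = x/v = 43.3 km / (0.744 m/s) = 43300 m / 0.744 m/s = 58200 s = 0.6736 d.
k_d L₀/(k_r−k_d) = 0.237×50.6/(1.65−0.237) = 11.99/1.413 = 8.487 mg/L.
e^(−k_d t) = e^(−0.237×0.6736) = 0.8524; e^(−k_r t) = e^(−1.65×0.6736) = 0.3291.
D = 8.487 × (0.8524 − 0.3291) + 2.56 × 0.3291 = 4.442 + 0.8425 = 5.284 mg/L.
DO = C_s − D = 10.7 − 5.284 = 5.416 mg/L.

DO ≈ 5.42 mg/L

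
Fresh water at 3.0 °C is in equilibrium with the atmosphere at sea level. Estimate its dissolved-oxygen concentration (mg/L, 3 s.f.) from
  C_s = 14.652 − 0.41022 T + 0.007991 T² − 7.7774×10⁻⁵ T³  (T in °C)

C_s = 14.652 − 0.41022×3.0 + 0.007991×3.0² − 7.7774×10⁻⁵×3.0³ = 13.49 mg/L.

C_s ≈ 13.5 mg/L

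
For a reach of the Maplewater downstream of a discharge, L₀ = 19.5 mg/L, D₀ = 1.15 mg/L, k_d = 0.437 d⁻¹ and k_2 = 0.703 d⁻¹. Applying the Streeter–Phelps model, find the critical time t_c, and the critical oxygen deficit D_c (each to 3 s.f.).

With k_2/k_d = 1.609 and 1 − D₀(k_2−k_d)/(k_d L₀) = 0.9641,
t_c = ln(1.609 × 0.9641) / (0.703 − 0.437) = ln(1.551) / 0.2660 = 0.4389/0.2660 = 1.650 d.
D_c = (k_d/k_2) L₀ e^(−k_d t_c) = (0.437/0.703) × 19.5 × e^(−0.437×1.650) = 0.6216 × 19.5 × 0.4863 = 5.894 mg/L.

t_c ≈ 1.65 d; D_c ≈ 5.89 mg/L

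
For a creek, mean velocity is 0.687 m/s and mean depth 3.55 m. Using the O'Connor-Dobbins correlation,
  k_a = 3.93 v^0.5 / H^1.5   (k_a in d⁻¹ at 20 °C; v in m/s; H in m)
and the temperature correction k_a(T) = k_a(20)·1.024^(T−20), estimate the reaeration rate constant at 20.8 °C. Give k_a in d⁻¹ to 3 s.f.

k_a ≈ 0.496 d⁻¹

k_a(20) = 3.93 × 0.687^0.5 / 3.55^1.5 = 3.93 × 0.8289 / 6.689 = 0.4870 d⁻¹.
k_a(20.8) = 0.4870 × 1.024^(20.8−20) = 0.4870 × 1.019 = 0.4963 d⁻¹.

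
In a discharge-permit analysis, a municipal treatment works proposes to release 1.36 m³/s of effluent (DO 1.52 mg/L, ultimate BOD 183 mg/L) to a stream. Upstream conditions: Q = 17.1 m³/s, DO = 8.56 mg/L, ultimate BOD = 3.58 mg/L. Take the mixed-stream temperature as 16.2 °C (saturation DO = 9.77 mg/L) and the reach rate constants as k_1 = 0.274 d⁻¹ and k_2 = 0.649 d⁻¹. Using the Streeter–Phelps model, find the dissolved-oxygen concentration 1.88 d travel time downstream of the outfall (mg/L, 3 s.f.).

Mixed DO = (17.1×8.56 + 1.36×1.52)/(17.1+1.36) = 148.4/18.46 = 8.041 mg/L.
Mixed L₀ = (17.1×3.58 + 1.36×183)/(18.46) = 310.1/18.46 = 16.80 mg/L.
Initial deficit D₀ = C_s − DO₀ = 9.77 − 8.041 = 1.729 mg/L.
D(1.88) = [0.274×16.80/(0.649−0.274)](e^(−0.274×1.88) − e^(−0.649×1.88)) + 1.729 e^(−0.649×1.88)
= 12.27 × (0.5974 − 0.2952) + 1.729 × 0.2952 = 4.220 mg/L.
DO = 9.77 − 4.220 = 5.550 mg/L.

DO ≈ 5.55 mg/L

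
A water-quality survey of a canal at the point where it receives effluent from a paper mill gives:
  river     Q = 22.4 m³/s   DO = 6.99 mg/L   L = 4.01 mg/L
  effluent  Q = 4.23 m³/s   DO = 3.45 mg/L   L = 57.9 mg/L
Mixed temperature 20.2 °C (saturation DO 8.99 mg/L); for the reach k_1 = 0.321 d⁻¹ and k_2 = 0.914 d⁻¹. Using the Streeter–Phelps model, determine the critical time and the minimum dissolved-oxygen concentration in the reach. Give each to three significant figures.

t_c ≈ 0.968 d; minimum DO ≈ 5.75 mg/L

Mixed DO = (22.4×6.99 + 4.23×3.45)/(22.4+4.23) = 171.2/26.63 = 6.428 mg/L.
Mixed L₀ = (22.4×4.01 + 4.23×57.9)/(26.63) = 334.7/26.63 = 12.57 mg/L.
Initial deficit D₀ = C_s − DO₀ = 8.99 − 6.428 = 2.562 mg/L.
t_c = (1/0.5930) ln[(0.914/0.321)(1 − 2.562×0.5930/(0.321×12.57))] = 1.686 × ln(1.775) = 0.9677 d.
D_c = (0.321/0.914) × 12.57 × e^(−0.321×0.9677) = 0.3512 × 12.57 × 0.7330 = 3.236 mg/L.
Minimum DO = 8.99 − 3.236 = 5.754 mg/L.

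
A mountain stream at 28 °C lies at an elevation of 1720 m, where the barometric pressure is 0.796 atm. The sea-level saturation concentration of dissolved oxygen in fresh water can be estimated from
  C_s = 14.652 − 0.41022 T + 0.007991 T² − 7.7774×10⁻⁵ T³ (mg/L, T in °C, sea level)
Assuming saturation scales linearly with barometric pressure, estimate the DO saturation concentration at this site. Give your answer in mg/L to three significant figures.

At sea level: C_s = 14.652 − 0.41022×28 + 0.007991×28² − 7.7774×10⁻⁵×28³ = 7.723 mg/L.
Pressure correction: C_s' = 7.723 × 0.796 = 6.148 mg/L.

C_s ≈ 6.15 mg/L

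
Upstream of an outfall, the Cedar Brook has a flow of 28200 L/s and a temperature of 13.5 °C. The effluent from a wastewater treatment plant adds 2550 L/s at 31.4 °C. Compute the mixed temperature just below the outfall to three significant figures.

Flow-weighted mixing: C = (Q_r C_r + Q_w C_w)/(Q_r + Q_w)
= (28200×13.5 + 2550×31.4)/(28200 + 2550) = 460800/30750 = 14.98 °C.

15.0 °C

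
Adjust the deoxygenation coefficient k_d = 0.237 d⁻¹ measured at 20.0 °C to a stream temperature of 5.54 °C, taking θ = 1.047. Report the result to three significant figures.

k_d(T₂) = k_d(T₁) · θ^(T₂−T₁) = 0.237 × 1.047^(5.54−20.0)
= 0.237 × 1.047^-14.5 = 0.237 × 0.5147 = 0.1220 d⁻¹.

k_d ≈ 0.122 d⁻¹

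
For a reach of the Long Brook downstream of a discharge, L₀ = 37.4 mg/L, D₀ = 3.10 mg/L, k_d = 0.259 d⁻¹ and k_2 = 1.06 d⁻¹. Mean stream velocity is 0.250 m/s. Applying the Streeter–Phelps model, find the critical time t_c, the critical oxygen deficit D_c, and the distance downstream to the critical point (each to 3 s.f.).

With k_2/k_d = 4.093 and 1 − D₀(k_2−k_d)/(k_d L₀) = 0.7437,
t_c = ln(4.093 × 0.7437) / (1.06 − 0.259) = ln(3.044) / 0.8010 = 1.113/0.8010 = 1.390 d.
D_c = (k_d/k_2) L₀ e^(−k_d t_c) = (0.259/1.06) × 37.4 × e^(−0.259×1.390) = 0.2443 × 37.4 × 0.6978 = 6.376 mg/L.
x_c = v t_c = 0.250 m/s × 1.390 d × 86400 s/d = 30010 m ≈ 30.0 km.

t_c ≈ 1.39 d; D_c ≈ 6.38 mg/L; x_c ≈ 30.0 km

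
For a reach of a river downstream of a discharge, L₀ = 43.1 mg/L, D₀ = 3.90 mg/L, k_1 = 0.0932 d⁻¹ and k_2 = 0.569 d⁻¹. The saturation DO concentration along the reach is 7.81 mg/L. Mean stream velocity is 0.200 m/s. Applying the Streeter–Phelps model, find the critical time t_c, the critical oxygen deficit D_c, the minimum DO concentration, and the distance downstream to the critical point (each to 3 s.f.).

t_c ≈ 2.50 d; D_c ≈ 5.59 mg/L; min DO ≈ 2.22 mg/L; x_c ≈ 43.2 km

With k_2/k_1 = 6.105 and 1 − D₀(k_2−k_1)/(k_1 L₀) = 0.5380,
t_c = ln(6.105 × 0.5380) / (0.569 − 0.0932) = ln(3.285) / 0.4758 = 1.189/0.4758 = 2.500 d.
D_c = (k_1/k_2) L₀ e^(−k_1 t_c) = (0.0932/0.569) × 43.1 × e^(−0.0932×2.500) = 0.1638 × 43.1 × 0.7922 = 5.592 mg/L.
Minimum DO = C_s − D_c = 7.81 − 5.592 = 2.218 mg/L.
x_c = v t_c = 0.200 m/s × 2.500 d × 86400 s/d = 43190 m ≈ 43.2 km.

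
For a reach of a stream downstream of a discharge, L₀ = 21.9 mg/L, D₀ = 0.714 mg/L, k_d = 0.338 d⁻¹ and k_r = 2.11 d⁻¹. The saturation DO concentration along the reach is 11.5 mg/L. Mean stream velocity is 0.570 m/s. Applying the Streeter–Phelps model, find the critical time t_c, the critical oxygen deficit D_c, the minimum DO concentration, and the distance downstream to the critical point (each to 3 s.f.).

With k_r/k_d = 6.243 and 1 − D₀(k_r−k_d)/(k_d L₀) = 0.8291,
t_c = ln(6.243 × 0.8291) / (2.11 − 0.338) = ln(5.176) / 1.772 = 1.644/1.772 = 0.9277 d.
D_c = (k_d/k_r) L₀ e^(−k_d t_c) = (0.338/2.11) × 21.9 × e^(−0.338×0.9277) = 0.1602 × 21.9 × 0.7308 = 2.564 mg/L.
Minimum DO = C_s − D_c = 11.5 − 2.564 = 8.936 mg/L.
x_c = v t_c = 0.570 m/s × 0.9277 d × 86400 s/d = 45690 m ≈ 45.7 km.

t_c ≈ 0.928 d; D_c ≈ 2.56 mg/L; min DO ≈ 8.94 mg/L; x_c ≈ 45.7 km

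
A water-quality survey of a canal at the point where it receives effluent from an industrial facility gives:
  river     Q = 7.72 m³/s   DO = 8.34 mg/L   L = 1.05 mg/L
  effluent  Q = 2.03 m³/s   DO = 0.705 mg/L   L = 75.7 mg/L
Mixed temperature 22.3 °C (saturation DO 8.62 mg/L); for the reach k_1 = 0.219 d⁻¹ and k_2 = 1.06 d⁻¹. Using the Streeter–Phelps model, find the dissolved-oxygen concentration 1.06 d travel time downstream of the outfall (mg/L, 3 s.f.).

DO ≈ 5.99 mg/L

Mixed DO = (7.72×8.34 + 2.03×0.705)/(7.72+2.03) = 65.82/9.750 = 6.750 mg/L.
Mixed L₀ = (7.72×1.05 + 2.03×75.7)/(9.750) = 161.8/9.750 = 16.59 mg/L.
Initial deficit D₀ = C_s − DO₀ = 8.62 − 6.750 = 1.870 mg/L.
D(1.06) = [0.219×16.59/(1.06−0.219)](e^(−0.219×1.06) − e^(−1.06×1.06)) + 1.870 e^(−1.06×1.06)
= 4.321 × (0.7928 − 0.3251) + 1.870 × 0.3251 = 2.629 mg/L.
DO = 8.62 − 2.629 = 5.991 mg/L.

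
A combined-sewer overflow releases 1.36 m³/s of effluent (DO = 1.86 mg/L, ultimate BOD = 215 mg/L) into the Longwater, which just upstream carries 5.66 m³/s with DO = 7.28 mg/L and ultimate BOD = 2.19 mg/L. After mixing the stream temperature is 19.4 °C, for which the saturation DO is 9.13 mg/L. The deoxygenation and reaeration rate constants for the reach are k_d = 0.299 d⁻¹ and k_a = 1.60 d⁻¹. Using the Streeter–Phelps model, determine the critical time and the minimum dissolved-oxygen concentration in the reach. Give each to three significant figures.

Mixed DO = (5.66×7.28 + 1.36×1.86)/(5.66+1.36) = 43.73/7.020 = 6.230 mg/L.
Mixed L₀ = (5.66×2.19 + 1.36×215)/(7.020) = 304.8/7.020 = 43.42 mg/L.
Initial deficit D₀ = C_s − DO₀ = 9.13 − 6.230 = 2.900 mg/L.
t_c = (1/1.301) ln[(1.60/0.299)(1 − 2.900×1.301/(0.299×43.42))] = 0.7686 × ln(3.796) = 1.025 d.
D_c = (0.299/1.60) × 43.42 × e^(−0.299×1.025) = 0.1869 × 43.42 × 0.7360 = 5.971 mg/L.
Minimum DO = 9.13 − 5.971 = 3.159 mg/L.

t_c ≈ 1.03 d; minimum DO ≈ 3.16 mg/L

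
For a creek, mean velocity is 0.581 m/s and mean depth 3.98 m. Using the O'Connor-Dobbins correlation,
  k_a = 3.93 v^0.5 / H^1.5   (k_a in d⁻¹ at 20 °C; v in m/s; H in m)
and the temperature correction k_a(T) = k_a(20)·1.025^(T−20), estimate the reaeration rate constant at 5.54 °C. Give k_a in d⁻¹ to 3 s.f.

k_a ≈ 0.264 d⁻¹

k_a(20) = 3.93 × 0.581^0.5 / 3.98^1.5 = 3.93 × 0.7622 / 7.940 = 0.3773 d⁻¹.
k_a(5.54) = 0.3773 × 1.025^(5.54−20) = 0.3773 × 0.6997 = 0.2640 d⁻¹.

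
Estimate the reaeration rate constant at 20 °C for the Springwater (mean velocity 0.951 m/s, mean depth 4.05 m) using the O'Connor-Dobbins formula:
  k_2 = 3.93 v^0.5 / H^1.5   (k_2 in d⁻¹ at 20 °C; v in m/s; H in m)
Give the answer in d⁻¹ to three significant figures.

k_2 ≈ 0.470 d⁻¹

k_2 = 3.93 × 0.951^0.5 / 4.05^1.5 = 3.93 × 0.9752 / 8.150 = 0.4702 d⁻¹.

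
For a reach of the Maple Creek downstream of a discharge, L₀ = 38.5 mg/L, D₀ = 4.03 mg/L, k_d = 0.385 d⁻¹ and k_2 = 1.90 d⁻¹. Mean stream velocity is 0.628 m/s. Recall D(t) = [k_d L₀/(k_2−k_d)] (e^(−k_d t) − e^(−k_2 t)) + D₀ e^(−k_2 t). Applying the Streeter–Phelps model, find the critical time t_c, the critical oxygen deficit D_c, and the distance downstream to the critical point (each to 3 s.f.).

t_c = [1/(k_2−k_d)] ln[(k_2/k_d)(1 − D₀(k_2−k_d)/(k_d L₀))]
= [1/(1.90−0.385)] ln[(1.90/0.385)(1 − 4.03×1.515/(0.385×38.5))]
= (1/1.515) ln[4.935 × 0.5881] = 0.6601 × ln(2.902) = 0.6601 × 1.066 = 0.7033 d.
L(t_c) = L₀ e^(−k_d t_c) = 38.5 × 0.7628 = 29.37 mg/L, and at the critical point k_2 D_c = k_d L, so D_c = (0.385/1.90) × 29.37 = 5.951 mg/L.
x_c = v t_c = 0.628 m/s × 0.7033 d × 86400 s/d = 38160 m ≈ 38.2 km.

t_c ≈ 0.703 d; D_c ≈ 5.95 mg/L; x_c ≈ 38.2 km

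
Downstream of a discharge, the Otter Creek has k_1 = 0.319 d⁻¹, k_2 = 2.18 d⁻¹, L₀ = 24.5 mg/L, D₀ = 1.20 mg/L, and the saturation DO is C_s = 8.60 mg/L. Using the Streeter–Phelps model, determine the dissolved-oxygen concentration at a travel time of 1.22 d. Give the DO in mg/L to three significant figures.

DO ≈ 5.96 mg/L

k_1 L₀/(k_2−k_1) = 0.319×24.5/(2.18−0.319) = 7.816/1.861 = 4.200 mg/L.
e^(−k_1 t) = e^(−0.319×1.220) = 0.6776; e^(−k_2 t) = e^(−2.18×1.220) = 0.06998.
D = 4.200 × (0.6776 − 0.06998) + 1.20 × 0.06998 = 2.552 + 0.08397 = 2.636 mg/L.
DO = C_s − D = 8.60 − 2.636 = 5.964 mg/L.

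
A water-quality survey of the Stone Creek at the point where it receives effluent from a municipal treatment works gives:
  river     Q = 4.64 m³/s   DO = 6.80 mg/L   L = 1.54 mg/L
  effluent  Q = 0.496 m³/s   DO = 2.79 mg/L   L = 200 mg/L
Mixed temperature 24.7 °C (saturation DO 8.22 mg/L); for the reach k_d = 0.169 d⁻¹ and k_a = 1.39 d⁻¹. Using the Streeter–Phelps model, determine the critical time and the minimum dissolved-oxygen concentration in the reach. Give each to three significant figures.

Mixed DO = (4.64×6.80 + 0.496×2.79)/(4.64+0.496) = 32.94/5.136 = 6.413 mg/L.
Mixed L₀ = (4.64×1.54 + 0.496×200)/(5.136) = 106.3/5.136 = 20.71 mg/L.
Initial deficit D₀ = C_s − DO₀ = 8.22 − 6.413 = 1.807 mg/L.
t_c = (1/1.221) ln[(1.39/0.169)(1 − 1.807×1.221/(0.169×20.71))] = 0.8190 × ln(3.038) = 0.9101 d.
D_c = (0.169/1.39) × 20.71 × e^(−0.169×0.9101) = 0.1216 × 20.71 × 0.8574 = 2.159 mg/L.
Minimum DO = 8.22 − 2.159 = 6.061 mg/L.

t_c ≈ 0.910 d; minimum DO ≈ 6.06 mg/L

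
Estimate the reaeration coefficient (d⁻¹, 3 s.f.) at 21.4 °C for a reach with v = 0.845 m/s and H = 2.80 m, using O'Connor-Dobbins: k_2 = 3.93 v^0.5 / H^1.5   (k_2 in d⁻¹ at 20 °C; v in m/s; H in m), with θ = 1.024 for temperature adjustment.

k_2(20) = 3.93 × 0.845^0.5 / 2.80^1.5 = 3.93 × 0.9192 / 4.685 = 0.7711 d⁻¹.
k_2(21.4) = 0.7711 × 1.024^(21.4−20) = 0.7711 × 1.034 = 0.7971 d⁻¹.

k_2 ≈ 0.797 d⁻¹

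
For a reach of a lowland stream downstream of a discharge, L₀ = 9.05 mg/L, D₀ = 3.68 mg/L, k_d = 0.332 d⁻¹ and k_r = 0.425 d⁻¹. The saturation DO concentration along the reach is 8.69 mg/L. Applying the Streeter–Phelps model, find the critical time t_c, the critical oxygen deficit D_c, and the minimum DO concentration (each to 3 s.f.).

t_c = [1/(k_r−k_d)] ln[(k_r/k_d)(1 − D₀(k_r−k_d)/(k_d L₀))]
= [1/(0.425−0.332)] ln[(0.425/0.332)(1 − 3.68×0.09300/(0.332×9.05))]
= (1/0.09300) ln[1.280 × 0.8861] = 10.75 × ln(1.134) = 10.75 × 0.1260 = 1.355 d.
D_c = (k_d/k_r) L₀ e^(−k_d t_c) = (0.332/0.425) × 9.05 × e^(−0.332×1.355) = 0.7812 × 9.05 × 0.6377 = 4.508 mg/L.
Minimum DO = C_s − D_c = 8.69 − 4.508 = 4.182 mg/L.

t_c ≈ 1.36 d; D_c ≈ 4.51 mg/L; min DO ≈ 4.18 mg/L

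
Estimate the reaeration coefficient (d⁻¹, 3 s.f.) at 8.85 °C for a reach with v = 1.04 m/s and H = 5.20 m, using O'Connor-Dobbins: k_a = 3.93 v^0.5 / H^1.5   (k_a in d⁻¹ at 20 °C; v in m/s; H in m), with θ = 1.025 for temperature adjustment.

k_a ≈ 0.257 d⁻¹

k_a(20) = 3.93 × 1.04^0.5 / 5.20^1.5 = 3.93 × 1.020 / 11.86 = 0.3380 d⁻¹.
k_a(8.85) = 0.3380 × 1.025^(8.85−20) = 0.3380 × 0.7593 = 0.2566 d⁻¹.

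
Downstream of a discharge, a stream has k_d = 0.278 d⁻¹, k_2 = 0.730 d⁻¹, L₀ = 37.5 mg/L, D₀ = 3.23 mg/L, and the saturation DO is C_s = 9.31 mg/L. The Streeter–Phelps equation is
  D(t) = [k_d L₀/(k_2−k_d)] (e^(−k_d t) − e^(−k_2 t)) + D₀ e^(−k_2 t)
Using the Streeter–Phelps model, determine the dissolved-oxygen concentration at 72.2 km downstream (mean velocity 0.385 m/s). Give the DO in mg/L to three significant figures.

DO ≈ 0.762 mg/L

Travel time t = x/v = 72.2 km / (0.385 m/s) = 72200 m / 0.385 m/s = 187500 s = 2.171 d.
k_d L₀/(k_2−k_d) = 0.278×37.5/(0.730−0.278) = 10.43/0.4520 = 23.06 mg/L.
e^(−k_d t) = e^(−0.278×2.171) = 0.5469; e^(−k_2 t) = e^(−0.730×2.171) = 0.2051.
D = 23.06 × (0.5469 − 0.2051) + 3.23 × 0.2051 = 7.885 + 0.6623 = 8.548 mg/L.
DO = C_s − D = 9.31 − 8.548 = 0.7622 mg/L.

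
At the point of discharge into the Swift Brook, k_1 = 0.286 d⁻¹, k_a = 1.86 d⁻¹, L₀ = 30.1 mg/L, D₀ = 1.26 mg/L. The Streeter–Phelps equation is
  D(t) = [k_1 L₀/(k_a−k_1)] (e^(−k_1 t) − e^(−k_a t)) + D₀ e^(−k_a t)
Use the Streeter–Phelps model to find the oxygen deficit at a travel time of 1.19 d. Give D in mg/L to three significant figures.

k_1 L₀/(k_a−k_1) = 0.286×30.1/(1.86−0.286) = 8.609/1.574 = 5.469 mg/L.
e^(−k_1 t) = e^(−0.286×1.190) = 0.7115; e^(−k_a t) = e^(−1.86×1.190) = 0.1093.
D = 5.469 × (0.7115 − 0.1093) + 1.26 × 0.1093 = 3.294 + 0.1378 = 3.431 mg/L.

D ≈ 3.43 mg/L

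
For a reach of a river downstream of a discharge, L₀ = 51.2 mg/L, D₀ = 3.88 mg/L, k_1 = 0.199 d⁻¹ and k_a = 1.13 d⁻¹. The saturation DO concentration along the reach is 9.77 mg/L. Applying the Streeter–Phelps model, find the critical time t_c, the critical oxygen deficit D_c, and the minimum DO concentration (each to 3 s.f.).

t_c ≈ 1.40 d; D_c ≈ 6.83 mg/L; min DO ≈ 2.94 mg/L

At the critical point dD/dt = 0, so k_1 L₀ e^(−k_1 t) = k_a D. Substituting D(t) from the Streeter–Phelps equation and solving for t gives
t_c = ln[(k_a/k_1)(1 − D₀(k_a−k_1)/(k_1 L₀))] / (k_a−k_1).
Here k_a−k_1 = 0.9310 d⁻¹ and 1 − D₀(k_a−k_1)/(k_1 L₀) = 1 − 3.88×0.9310/(0.199×51.2) = 0.6455, so
t_c = ln(5.678 × 0.6455) / 0.9310 = 1.299 / 0.9310 = 1.395 d.
D_c = (k_1/k_a) L₀ e^(−k_1 t_c) = (0.199/1.13) × 51.2 × e^(−0.199×1.395) = 0.1761 × 51.2 × 0.7576 = 6.831 mg/L.
Minimum DO = C_s − D_c = 9.77 − 6.831 = 2.939 mg/L.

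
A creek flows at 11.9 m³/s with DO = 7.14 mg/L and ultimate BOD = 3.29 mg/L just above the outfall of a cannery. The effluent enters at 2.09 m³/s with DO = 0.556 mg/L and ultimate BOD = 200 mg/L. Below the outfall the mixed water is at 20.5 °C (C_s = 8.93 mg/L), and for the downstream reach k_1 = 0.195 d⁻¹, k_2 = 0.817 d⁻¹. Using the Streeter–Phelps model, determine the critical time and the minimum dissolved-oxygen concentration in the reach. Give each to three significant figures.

Mixed DO = (11.9×7.14 + 2.09×0.556)/(11.9+2.09) = 86.13/13.99 = 6.156 mg/L.
Mixed L₀ = (11.9×3.29 + 2.09×200)/(13.99) = 457.2/13.99 = 32.68 mg/L.
Initial deficit D₀ = C_s − DO₀ = 8.93 − 6.156 = 2.774 mg/L.
t_c = (1/0.6220) ln[(0.817/0.195)(1 − 2.774×0.6220/(0.195×32.68))] = 1.608 × ln(3.055) = 1.796 d.
D_c = (0.195/0.817) × 32.68 × e^(−0.195×1.796) = 0.2387 × 32.68 × 0.7046 = 5.495 mg/L.
Minimum DO = 8.93 − 5.495 = 3.435 mg/L.

t_c ≈ 1.80 d; minimum DO ≈ 3.43 mg/L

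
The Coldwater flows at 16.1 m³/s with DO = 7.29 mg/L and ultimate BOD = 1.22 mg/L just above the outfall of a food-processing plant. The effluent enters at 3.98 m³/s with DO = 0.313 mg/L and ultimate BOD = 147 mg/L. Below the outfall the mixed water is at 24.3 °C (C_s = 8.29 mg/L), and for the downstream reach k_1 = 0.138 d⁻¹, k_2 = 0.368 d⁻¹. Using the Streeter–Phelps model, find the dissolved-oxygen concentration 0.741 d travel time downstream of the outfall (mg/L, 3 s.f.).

DO ≈ 3.92 mg/L

Mixed DO = (16.1×7.29 + 3.98×0.313)/(16.1+3.98) = 118.6/20.08 = 5.907 mg/L.
Mixed L₀ = (16.1×1.22 + 3.98×147)/(20.08) = 604.7/20.08 = 30.11 mg/L.
Initial deficit D₀ = C_s − DO₀ = 8.29 − 5.907 = 2.383 mg/L.
D(0.741) = [0.138×30.11/(0.368−0.138)](e^(−0.138×0.741) − e^(−0.368×0.741)) + 2.383 e^(−0.368×0.741)
= 18.07 × (0.9028 − 0.7613) + 2.383 × 0.7613 = 4.370 mg/L.
DO = 8.29 − 4.370 = 3.920 mg/L.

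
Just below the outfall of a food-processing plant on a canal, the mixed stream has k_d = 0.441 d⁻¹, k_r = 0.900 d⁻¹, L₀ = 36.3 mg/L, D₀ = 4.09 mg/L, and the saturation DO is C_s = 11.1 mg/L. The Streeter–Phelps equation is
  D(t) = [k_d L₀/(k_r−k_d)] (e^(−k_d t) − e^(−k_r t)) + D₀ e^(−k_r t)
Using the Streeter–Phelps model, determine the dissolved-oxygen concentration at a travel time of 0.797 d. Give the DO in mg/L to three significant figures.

k_d L₀/(k_r−k_d) = 0.441×36.3/(0.900−0.441) = 16.01/0.4590 = 34.88 mg/L.
e^(−k_d t) = e^(−0.441×0.7970) = 0.7036; e^(−k_r t) = e^(−0.900×0.7970) = 0.4881.
D = 34.88 × (0.7036 − 0.4881) + 4.09 × 0.4881 = 7.519 + 1.996 = 9.515 mg/L.
DO = C_s − D = 11.1 − 9.515 = 1.585 mg/L.

DO ≈ 1.59 mg/L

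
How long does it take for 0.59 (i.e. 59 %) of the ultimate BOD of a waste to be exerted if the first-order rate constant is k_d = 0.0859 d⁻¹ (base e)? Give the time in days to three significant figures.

t ≈ 10.4 d

y/L₀ = 1 − e^(−k_d t) = 0.59 ⇒ e^(−k_d t) = 0.410
t = −ln(0.410) / 0.0859 = 0.8916 / 0.0859 = 10.38 d.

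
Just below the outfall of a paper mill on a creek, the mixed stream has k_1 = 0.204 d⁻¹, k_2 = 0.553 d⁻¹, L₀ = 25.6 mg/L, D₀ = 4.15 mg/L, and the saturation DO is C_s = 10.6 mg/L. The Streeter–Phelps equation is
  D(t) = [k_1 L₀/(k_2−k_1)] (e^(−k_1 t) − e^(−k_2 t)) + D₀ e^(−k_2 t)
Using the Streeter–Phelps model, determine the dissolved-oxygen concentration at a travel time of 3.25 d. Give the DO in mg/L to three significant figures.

k_1 L₀/(k_2−k_1) = 0.204×25.6/(0.553−0.204) = 5.222/0.3490 = 14.96 mg/L.
e^(−k_1 t) = e^(−0.204×3.250) = 0.5153; e^(−k_2 t) = e^(−0.553×3.250) = 0.1658.
D = 14.96 × (0.5153 − 0.1658) + 4.15 × 0.1658 = 5.231 + 0.6879 = 5.918 mg/L.
DO = C_s − D = 10.6 − 5.918 = 4.682 mg/L.

DO ≈ 4.68 mg/L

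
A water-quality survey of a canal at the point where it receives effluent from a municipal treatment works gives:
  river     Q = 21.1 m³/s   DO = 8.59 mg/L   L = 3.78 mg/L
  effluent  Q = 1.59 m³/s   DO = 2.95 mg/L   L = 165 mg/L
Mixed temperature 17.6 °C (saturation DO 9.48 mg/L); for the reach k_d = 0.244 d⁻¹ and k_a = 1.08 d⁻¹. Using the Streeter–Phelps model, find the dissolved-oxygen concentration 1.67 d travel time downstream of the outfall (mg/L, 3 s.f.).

Mixed DO = (21.1×8.59 + 1.59×2.95)/(21.1+1.59) = 185.9/22.69 = 8.195 mg/L.
Mixed L₀ = (21.1×3.78 + 1.59×165)/(22.69) = 342.1/22.69 = 15.08 mg/L.
Initial deficit D₀ = C_s − DO₀ = 9.48 − 8.195 = 1.285 mg/L.
D(1.67) = [0.244×15.08/(1.08−0.244)](e^(−0.244×1.67) − e^(−1.08×1.67)) + 1.285 e^(−1.08×1.67)
= 4.401 × (0.6653 − 0.1647) + 1.285 × 0.1647 = 2.415 mg/L.
DO = 9.48 − 2.415 = 7.065 mg/L.

DO ≈ 7.07 mg/L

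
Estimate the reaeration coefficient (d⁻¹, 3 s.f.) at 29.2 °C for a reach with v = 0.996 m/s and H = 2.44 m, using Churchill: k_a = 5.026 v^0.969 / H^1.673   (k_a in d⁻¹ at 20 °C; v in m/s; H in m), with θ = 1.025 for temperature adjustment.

k_a ≈ 1.41 d⁻¹

k_a(20) = 5.026 × 0.996^0.969 / 2.44^1.673 = 5.026 × 0.9961 / 4.447 = 1.126 d⁻¹.
k_a(29.2) = 1.126 × 1.025^(29.2−20) = 1.126 × 1.255 = 1.413 d⁻¹.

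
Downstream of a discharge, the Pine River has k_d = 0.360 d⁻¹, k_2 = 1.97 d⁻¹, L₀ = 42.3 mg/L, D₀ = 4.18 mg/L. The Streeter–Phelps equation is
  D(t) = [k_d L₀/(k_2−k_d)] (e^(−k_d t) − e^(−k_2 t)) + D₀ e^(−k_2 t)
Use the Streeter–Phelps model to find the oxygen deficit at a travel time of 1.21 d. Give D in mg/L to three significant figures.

D ≈ 5.63 mg/L

k_d L₀/(k_2−k_d) = 0.360×42.3/(1.97−0.360) = 15.23/1.610 = 9.458 mg/L.
e^(−k_d t) = e^(−0.360×1.210) = 0.6469; e^(−k_2 t) = e^(−1.97×1.210) = 0.09221.
D = 9.458 × (0.6469 − 0.09221) + 4.18 × 0.09221 = 5.246 + 0.3854 = 5.632 mg/L.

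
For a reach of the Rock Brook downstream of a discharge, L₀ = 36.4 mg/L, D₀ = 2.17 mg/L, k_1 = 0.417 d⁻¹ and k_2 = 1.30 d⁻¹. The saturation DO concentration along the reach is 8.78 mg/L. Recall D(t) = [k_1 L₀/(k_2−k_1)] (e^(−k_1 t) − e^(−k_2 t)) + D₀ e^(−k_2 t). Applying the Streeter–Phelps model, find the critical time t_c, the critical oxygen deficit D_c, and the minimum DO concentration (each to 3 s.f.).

At the critical point dD/dt = 0, so k_1 L₀ e^(−k_1 t) = k_2 D. Substituting D(t) from the Streeter–Phelps equation and solving for t gives
t_c = ln[(k_2/k_1)(1 − D₀(k_2−k_1)/(k_1 L₀))] / (k_2−k_1).
Here k_2−k_1 = 0.8830 d⁻¹ and 1 − D₀(k_2−k_1)/(k_1 L₀) = 1 − 2.17×0.8830/(0.417×36.4) = 0.8738, so
t_c = ln(3.118 × 0.8738) / 0.8830 = 1.002 / 0.8830 = 1.135 d.
L(t_c) = L₀ e^(−k_1 t_c) = 36.4 × 0.6230 = 22.68 mg/L, and at the critical point k_2 D_c = k_1 L, so D_c = (0.417/1.30) × 22.68 = 7.274 mg/L.
Minimum DO = C_s − D_c = 8.78 − 7.274 = 1.506 mg/L.

t_c ≈ 1.13 d; D_c ≈ 7.27 mg/L; min DO ≈ 1.51 mg/L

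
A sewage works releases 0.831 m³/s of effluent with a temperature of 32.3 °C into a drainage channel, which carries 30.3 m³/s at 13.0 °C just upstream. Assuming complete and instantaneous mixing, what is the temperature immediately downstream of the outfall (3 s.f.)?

13.5 °C

Flow-weighted mixing: C = (Q_r C_r + Q_w C_w)/(Q_r + Q_w)
= (30.3×13.0 + 0.831×32.3)/(30.3 + 0.831) = 420.7/31.13 = 13.52 °C.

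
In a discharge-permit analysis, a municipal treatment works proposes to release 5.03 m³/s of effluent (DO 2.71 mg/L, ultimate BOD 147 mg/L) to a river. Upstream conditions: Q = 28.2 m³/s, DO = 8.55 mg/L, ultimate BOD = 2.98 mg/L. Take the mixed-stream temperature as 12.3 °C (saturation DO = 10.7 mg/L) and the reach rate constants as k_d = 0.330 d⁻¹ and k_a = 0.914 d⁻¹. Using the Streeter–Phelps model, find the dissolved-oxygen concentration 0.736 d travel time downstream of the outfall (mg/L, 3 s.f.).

Mixed DO = (28.2×8.55 + 5.03×2.71)/(28.2+5.03) = 254.7/33.23 = 7.666 mg/L.
Mixed L₀ = (28.2×2.98 + 5.03×147)/(33.23) = 823.4/33.23 = 24.78 mg/L.
Initial deficit D₀ = C_s − DO₀ = 10.7 − 7.666 = 3.034 mg/L.
D(0.736) = [0.330×24.78/(0.914−0.330)](e^(−0.330×0.736) − e^(−0.914×0.736)) + 3.034 e^(−0.914×0.736)
= 14.00 × (0.7844 − 0.5103) + 3.034 × 0.5103 = 5.386 mg/L.
DO = 10.7 − 5.386 = 5.314 mg/L.

DO ≈ 5.31 mg/L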